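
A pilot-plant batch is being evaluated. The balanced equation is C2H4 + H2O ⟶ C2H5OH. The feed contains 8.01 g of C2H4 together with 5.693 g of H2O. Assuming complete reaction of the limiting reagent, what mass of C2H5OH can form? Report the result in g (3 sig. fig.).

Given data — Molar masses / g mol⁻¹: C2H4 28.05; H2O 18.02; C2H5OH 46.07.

13.2 g

n(C2H4) = 8.010 / 28.05 = 0.2856 mol
n(H2O) = 5.693 / 18.02 = 0.3159 mol
n/ν → C2H4: 0.2856, H2O: 0.3159; C2H4 is limiting.
n(C2H5OH) = (1/1) × 0.2856 = 0.2856 mol
mass = 0.2856 × 46.07 = 13.16 g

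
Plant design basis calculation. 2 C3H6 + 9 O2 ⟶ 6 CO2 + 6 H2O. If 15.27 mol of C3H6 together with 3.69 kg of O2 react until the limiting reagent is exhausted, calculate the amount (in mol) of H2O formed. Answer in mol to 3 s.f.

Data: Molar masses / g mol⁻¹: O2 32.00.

n(C3H6) = 15.27 mol
n(O2) = 3.690×1000 / 32.00 = 115.3 mol
n/ν for C3H6 = 15.27/2 = 7.635
n/ν for O2 = 115.3/9 = 12.81
Smallest n/ν is C3H6 → limiting reagent.
n(H2O) = (6/2) × 15.27 = 45.81 mol

45.8 mol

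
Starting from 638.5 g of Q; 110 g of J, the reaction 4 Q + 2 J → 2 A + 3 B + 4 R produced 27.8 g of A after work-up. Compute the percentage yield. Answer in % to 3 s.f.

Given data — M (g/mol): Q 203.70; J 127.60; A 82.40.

39.1 %

n(Q) = 638.5 / 203.70 = 3.135 mol
n(J) = 110.0 / 127.60 = 0.8621 mol
n/ν for Q = 3.135/4 = 0.7838
n/ν for J = 0.8621/2 = 0.4311
Smallest n/ν is J → limiting reagent.
theoretical n(A) = (2/2) × 0.8621 = 0.8621 mol → 71.04 g
% yield = 27.8 / 71.04 × 100 = 39.13 %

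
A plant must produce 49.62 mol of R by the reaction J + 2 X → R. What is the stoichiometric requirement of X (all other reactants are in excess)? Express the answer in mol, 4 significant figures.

99.24 mol

n(R) = 49.62 mol
n(X) = (2/1) × 49.62 = 99.24 mol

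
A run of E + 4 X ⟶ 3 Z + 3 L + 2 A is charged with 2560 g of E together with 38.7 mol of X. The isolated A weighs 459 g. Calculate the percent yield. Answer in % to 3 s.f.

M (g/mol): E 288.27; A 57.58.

44.9 %

n(E) = 2560 / 288.27 = 8.881 mol
n(X) = 38.70 mol
n/ν for E = 8.881/1 = 8.881
n/ν for X = 38.70/4 = 9.675
Smallest n/ν is E → limiting reagent.
theoretical n(A) = (2/1) × 8.881 = 17.76 mol → 1023 g
% yield = 459 / 1023 × 100 = 44.87 %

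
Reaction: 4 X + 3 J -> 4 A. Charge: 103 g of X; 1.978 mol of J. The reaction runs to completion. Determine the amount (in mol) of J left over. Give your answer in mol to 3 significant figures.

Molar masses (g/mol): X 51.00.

0.463 mol

n(X) = 103.0 / 51.00 = 2.020 mol
n(J) = 1.978 mol
n/ν for X = 2.020/4 = 0.5050
n/ν for J = 1.978/3 = 0.6593
Smallest n/ν is X → limiting reagent.
J consumed = (3/4) × 2.020 = 1.515 mol
J remaining = 1.978 − 1.515 = 0.4630 mol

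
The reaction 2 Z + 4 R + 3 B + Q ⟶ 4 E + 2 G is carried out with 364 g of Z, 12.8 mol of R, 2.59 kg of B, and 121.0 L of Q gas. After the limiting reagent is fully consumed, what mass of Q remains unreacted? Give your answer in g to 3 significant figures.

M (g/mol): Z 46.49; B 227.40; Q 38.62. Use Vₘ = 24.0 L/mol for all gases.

71.1 g

n(Z) = 364.0 / 46.49 = 7.830 mol
n(R) = 12.80 mol
n(B) = 2.590×1000 / 227.40 = 11.39 mol
n(Q) = 121.0 / 24.0 = 5.042 mol
n/ν for Z = 7.830/2 = 3.915
n/ν for R = 12.80/4 = 3.200
n/ν for B = 11.39/3 = 3.797
n/ν for Q = 5.042/1 = 5.042
Smallest n/ν is R → limiting reagent.
Q consumed = (1/4) × 12.80 = 3.200 mol
Q remaining = 5.042 − 3.200 = 1.842 mol
mass = 1.842 × 38.62 = 71.14 g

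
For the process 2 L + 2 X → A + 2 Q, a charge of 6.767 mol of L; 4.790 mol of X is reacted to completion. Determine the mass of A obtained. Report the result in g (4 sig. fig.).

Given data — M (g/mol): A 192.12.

460.1 g

n(L) = 6.767 mol
n(X) = 4.790 mol
n/ν → L: 3.384, X: 2.395; X is limiting.
n(A) = (1/2) × 4.790 = 2.395 mol
mass = 2.395 × 192.12 = 460.1 g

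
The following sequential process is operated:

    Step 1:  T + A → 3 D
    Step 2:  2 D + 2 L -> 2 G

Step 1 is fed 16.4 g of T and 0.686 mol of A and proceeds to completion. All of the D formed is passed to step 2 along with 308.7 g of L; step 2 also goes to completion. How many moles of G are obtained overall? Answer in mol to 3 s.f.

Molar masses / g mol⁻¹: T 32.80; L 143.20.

Step 1:
n(T) = 16.40 / 32.80 = 0.5000 mol
n(A) = 0.6860 mol
n/ν for T = 0.5000/1 = 0.5000
n/ν for A = 0.6860/1 = 0.6860
Smallest n/ν is T → limiting reagent.
n(D) produced = (3/1) × 0.5000 = 1.500 mol
Step 2:
n(D) available = 1.500 mol
n(L) = 308.7 / 143.20 = 2.156 mol
n/ν for D = 1.500/2 = 0.7500
n/ν for L = 2.156/2 = 1.078
Smallest n/ν is D → limiting reagent.
n(G) = (2/2) × 1.500 = 1.500 mol

1.50 mol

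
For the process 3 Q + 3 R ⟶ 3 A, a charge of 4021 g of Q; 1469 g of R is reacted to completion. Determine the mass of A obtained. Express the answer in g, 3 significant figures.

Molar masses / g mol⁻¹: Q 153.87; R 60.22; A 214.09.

n(Q) = 4021 / 153.87 = 26.13 mol
n(R) = 1469 / 60.22 = 24.39 mol
n/ν → Q: 8.710, R: 8.130; R is limiting.
n(A) = (3/3) × 24.39 = 24.39 mol
mass = 24.39 × 214.09 = 5222 g

5220 g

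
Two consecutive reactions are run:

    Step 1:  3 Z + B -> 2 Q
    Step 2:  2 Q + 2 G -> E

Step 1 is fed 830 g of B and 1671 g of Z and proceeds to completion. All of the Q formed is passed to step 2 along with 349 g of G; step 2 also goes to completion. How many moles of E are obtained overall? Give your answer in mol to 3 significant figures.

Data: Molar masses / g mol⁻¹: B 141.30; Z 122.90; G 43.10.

4.05 mol

Step 1:
n(B) = 830.0 / 141.30 = 5.874 mol
n(Z) = 1671 / 122.90 = 13.60 mol
n/ν for B = 5.874/1 = 5.874
n/ν for Z = 13.60/3 = 4.533
Smallest n/ν is Z → limiting reagent.
n(Q) produced = (2/3) × 13.60 = 9.067 mol
Step 2:
n(Q) available = 9.067 mol
n(G) = 349.0 / 43.10 = 8.097 mol
n/ν for Q = 9.067/2 = 4.534
n/ν for G = 8.097/2 = 4.049
Smallest n/ν is G → limiting reagent.
n(E) = (1/2) × 8.097 = 4.049 mol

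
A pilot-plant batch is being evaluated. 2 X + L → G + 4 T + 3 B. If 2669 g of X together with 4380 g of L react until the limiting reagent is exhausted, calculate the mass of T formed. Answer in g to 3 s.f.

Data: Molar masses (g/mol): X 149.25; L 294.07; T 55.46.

1980 g

n(X) = 2669 / 149.25 = 17.88 mol
n(L) = 4380 / 294.07 = 14.89 mol
n/ν → X: 8.940, L: 14.89; X is limiting.
n(T) = (4/2) × 17.88 = 35.76 mol
mass = 35.76 × 55.46 = 1983 g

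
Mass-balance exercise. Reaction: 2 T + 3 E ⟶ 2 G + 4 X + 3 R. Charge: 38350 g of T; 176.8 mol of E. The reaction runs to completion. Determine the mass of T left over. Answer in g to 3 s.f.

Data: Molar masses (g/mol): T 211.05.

n(T) = 38350 / 211.05 = 181.7 mol
n(E) = 176.8 mol
n/ν for T = 181.7/2 = 90.85
n/ν for E = 176.8/3 = 58.93
Smallest n/ν is E → limiting reagent.
T consumed = (2/3) × 176.8 = 117.9 mol
T remaining = 181.7 − 117.9 = 63.80 mol
mass = 63.80 × 211.05 = 13460 g

13500 g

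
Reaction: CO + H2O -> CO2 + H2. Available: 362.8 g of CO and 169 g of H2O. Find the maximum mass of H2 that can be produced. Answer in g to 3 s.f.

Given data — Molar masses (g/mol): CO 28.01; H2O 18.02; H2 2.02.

n(CO) = 362.8 / 28.01 = 12.95 mol
n(H2O) = 169.0 / 18.02 = 9.378 mol
n/ν → CO: 12.95, H2O: 9.378; H2O is limiting.
n(H2) = (1/1) × 9.378 = 9.378 mol
mass = 9.378 × 2.02 = 18.94 g

18.9 g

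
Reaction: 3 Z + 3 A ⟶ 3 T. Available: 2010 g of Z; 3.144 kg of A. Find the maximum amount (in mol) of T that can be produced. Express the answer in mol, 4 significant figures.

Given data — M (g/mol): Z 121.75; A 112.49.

16.51 mol

n(Z) = 2010 / 121.75 = 16.51 mol
n(A) = 3.144×1000 / 112.49 = 27.95 mol
n/ν → Z: 5.503, A: 9.317; Z is limiting.
n(T) = (3/3) × 16.51 = 16.51 mol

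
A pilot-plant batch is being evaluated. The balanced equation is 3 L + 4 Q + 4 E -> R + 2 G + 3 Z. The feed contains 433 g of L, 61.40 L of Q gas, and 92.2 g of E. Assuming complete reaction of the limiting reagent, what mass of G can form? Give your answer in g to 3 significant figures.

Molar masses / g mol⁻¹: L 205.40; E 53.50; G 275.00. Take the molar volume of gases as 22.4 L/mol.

237 g

n(L) = 433.0 / 205.40 = 2.108 mol
n(Q) = 61.40 / 22.4 = 2.741 mol
n(E) = 92.20 / 53.50 = 1.723 mol
n/ν for L = 2.108/3 = 0.7027
n/ν for Q = 2.741/4 = 0.6853
n/ν for E = 1.723/4 = 0.4308
Smallest n/ν is E → limiting reagent.
n(G) = (2/4) × 1.723 = 0.8615 mol
mass = 0.8615 × 275.00 = 236.9 g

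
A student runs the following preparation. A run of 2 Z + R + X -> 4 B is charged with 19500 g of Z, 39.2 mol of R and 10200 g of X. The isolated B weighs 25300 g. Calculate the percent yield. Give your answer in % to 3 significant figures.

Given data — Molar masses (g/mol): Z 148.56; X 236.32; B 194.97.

n(Z) = 19500 / 148.56 = 131.3 mol
n(R) = 39.20 mol
n(X) = 10200 / 236.32 = 43.16 mol
n/ν for Z = 131.3/2 = 65.65
n/ν for R = 39.20/1 = 39.20
n/ν for X = 43.16/1 = 43.16
Smallest n/ν is R → limiting reagent.
theoretical n(B) = (4/1) × 39.20 = 156.8 mol → 30570 g
% yield = 25300 / 30570 × 100 = 82.76 %

82.8 %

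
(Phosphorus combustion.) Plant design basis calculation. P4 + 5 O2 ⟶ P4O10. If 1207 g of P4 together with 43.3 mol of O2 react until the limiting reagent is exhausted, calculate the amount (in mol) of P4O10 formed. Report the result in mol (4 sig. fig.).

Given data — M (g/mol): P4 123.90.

8.660 mol

n(P4) = 1207 / 123.90 = 9.742 mol
n(O2) = 43.30 mol
n/ν for P4 = 9.742/1 = 9.742
n/ν for O2 = 43.30/5 = 8.660
Smallest n/ν is O2 → limiting reagent.
n(P4O10) = (1/5) × 43.30 = 8.660 mol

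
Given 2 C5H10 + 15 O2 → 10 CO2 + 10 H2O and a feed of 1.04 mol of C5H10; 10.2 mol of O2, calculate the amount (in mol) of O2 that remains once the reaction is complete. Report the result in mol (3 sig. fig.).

2.40 mol

n(C5H10) = 1.040 mol
n(O2) = 10.20 mol
n/ν → C5H10: 0.5200, O2: 0.6800; C5H10 is limiting.
O2 consumed = (15/2) × 1.040 = 7.800 mol
O2 remaining = 10.20 − 7.800 = 2.400 mol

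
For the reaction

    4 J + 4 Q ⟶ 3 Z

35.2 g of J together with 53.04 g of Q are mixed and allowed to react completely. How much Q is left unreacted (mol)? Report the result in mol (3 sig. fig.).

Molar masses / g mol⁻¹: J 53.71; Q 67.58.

0.129 mol

n(J) = 35.20 / 53.71 = 0.6554 mol
n(Q) = 53.04 / 67.58 = 0.7848 mol
n/ν for J = 0.6554/4 = 0.1639
n/ν for Q = 0.7848/4 = 0.1962
Smallest n/ν is J → limiting reagent.
Q consumed = (4/4) × 0.6554 = 0.6554 mol
Q remaining = 0.7848 − 0.6554 = 0.1294 mol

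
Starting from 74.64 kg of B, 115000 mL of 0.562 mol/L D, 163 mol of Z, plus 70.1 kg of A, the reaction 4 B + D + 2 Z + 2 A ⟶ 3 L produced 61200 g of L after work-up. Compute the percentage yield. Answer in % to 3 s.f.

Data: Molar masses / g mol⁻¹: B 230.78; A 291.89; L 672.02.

n(B) = 74.64×1000 / 230.78 = 323.4 mol
n(D) = 0.562 × 115000/1000 = 64.63 mol
n(Z) = 163.0 mol
n(A) = 70.10×1000 / 291.89 = 240.2 mol
n/ν for B = 323.4/4 = 80.85
n/ν for D = 64.63/1 = 64.63
n/ν for Z = 163.0/2 = 81.50
n/ν for A = 240.2/2 = 120.1
Smallest n/ν is D → limiting reagent.
theoretical n(L) = (3/1) × 64.63 = 193.9 mol → 130300 g
% yield = 61200 / 130300 × 100 = 46.97 %

47.0 %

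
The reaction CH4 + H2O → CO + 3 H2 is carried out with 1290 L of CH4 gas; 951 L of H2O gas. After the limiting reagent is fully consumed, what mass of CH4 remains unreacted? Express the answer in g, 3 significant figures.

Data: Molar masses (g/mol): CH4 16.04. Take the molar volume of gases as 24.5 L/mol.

222 g

n(CH4) = 1290 / 24.5 = 52.65 mol
n(H2O) = 951.0 / 24.5 = 38.82 mol
n/ν for CH4 = 52.65/1 = 52.65
n/ν for H2O = 38.82/1 = 38.82
Smallest n/ν is H2O → limiting reagent.
CH4 consumed = (1/1) × 38.82 = 38.82 mol
CH4 remaining = 52.65 − 38.82 = 13.83 mol
mass = 13.83 × 16.04 = 221.8 g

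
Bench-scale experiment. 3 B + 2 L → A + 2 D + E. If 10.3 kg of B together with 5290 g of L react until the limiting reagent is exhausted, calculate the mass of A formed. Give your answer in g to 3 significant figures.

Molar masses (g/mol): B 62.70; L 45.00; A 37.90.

2080 g

n(B) = 10.30×1000 / 62.70 = 164.3 mol
n(L) = 5290 / 45.00 = 117.6 mol
n/ν for B = 164.3/3 = 54.77
n/ν for L = 117.6/2 = 58.80
Smallest n/ν is B → limiting reagent.
n(A) = (1/3) × 164.3 = 54.77 mol
mass = 54.77 × 37.90 = 2076 g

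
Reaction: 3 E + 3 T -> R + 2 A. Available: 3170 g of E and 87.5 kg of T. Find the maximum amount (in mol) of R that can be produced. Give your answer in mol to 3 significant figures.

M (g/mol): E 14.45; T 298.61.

n(E) = 3170 / 14.45 = 219.4 mol
n(T) = 87.50×1000 / 298.61 = 293.0 mol
n/ν → E: 73.13, T: 97.67; E is limiting.
n(R) = (1/3) × 219.4 = 73.13 mol

73.1 mol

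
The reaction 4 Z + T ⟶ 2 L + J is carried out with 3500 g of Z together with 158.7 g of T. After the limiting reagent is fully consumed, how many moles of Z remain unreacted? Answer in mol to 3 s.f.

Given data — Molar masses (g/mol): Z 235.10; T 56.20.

3.59 mol

n(Z) = 3500 / 235.10 = 14.89 mol
n(T) = 158.7 / 56.20 = 2.824 mol
n/ν → Z: 3.723, T: 2.824; T is limiting.
Z consumed = (4/1) × 2.824 = 11.30 mol
Z remaining = 14.89 − 11.30 = 3.590 mol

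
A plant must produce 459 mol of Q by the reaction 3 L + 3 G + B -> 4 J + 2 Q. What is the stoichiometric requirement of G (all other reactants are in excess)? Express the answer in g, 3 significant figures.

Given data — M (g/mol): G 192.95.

133000 g

n(Q) = 459.0 mol
n(G) = (3/2) × 459.0 = 688.5 mol
mass = 688.5 × 192.95 = 132800 g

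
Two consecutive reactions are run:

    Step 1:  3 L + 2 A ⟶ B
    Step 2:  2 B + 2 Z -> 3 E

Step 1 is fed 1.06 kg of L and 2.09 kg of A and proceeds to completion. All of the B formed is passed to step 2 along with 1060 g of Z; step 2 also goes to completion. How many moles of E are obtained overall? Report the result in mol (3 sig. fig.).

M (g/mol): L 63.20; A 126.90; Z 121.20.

8.39 mol

Step 1:
n(L) = 1.060×1000 / 63.20 = 16.77 mol
n(A) = 2.090×1000 / 126.90 = 16.47 mol
n/ν for L = 16.77/3 = 5.590
n/ν for A = 16.47/2 = 8.235
Smallest n/ν is L → limiting reagent.
n(B) produced = (1/3) × 16.77 = 5.590 mol
Step 2:
n(B) available = 5.590 mol
n(Z) = 1060 / 121.20 = 8.746 mol
n/ν for B = 5.590/2 = 2.795
n/ν for Z = 8.746/2 = 4.373
Smallest n/ν is B → limiting reagent.
n(E) = (3/2) × 5.590 = 8.385 mol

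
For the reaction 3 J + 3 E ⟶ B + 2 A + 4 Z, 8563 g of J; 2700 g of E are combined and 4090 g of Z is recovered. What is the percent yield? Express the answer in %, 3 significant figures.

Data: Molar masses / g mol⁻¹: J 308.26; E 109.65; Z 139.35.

n(J) = 8563 / 308.26 = 27.78 mol
n(E) = 2700 / 109.65 = 24.62 mol
n/ν for J = 27.78/3 = 9.260
n/ν for E = 24.62/3 = 8.207
Smallest n/ν is E → limiting reagent.
theoretical n(Z) = (4/3) × 24.62 = 32.83 mol → 4575 g
% yield = 4090 / 4575 × 100 = 89.40 %

89.4 %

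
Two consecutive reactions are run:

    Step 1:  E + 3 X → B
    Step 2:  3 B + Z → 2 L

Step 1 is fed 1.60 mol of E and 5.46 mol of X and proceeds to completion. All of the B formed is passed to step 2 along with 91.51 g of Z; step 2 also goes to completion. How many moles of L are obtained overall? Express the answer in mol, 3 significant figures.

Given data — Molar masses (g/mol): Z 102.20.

Step 1:
n(E) = 1.600 mol
n(X) = 5.460 mol
n/ν → E: 1.600, X: 1.820; E is limiting.
n(B) produced = (1/1) × 1.600 = 1.600 mol
Step 2:
n(B) available = 1.600 mol
n(Z) = 91.51 / 102.20 = 0.8954 mol
n/ν → B: 0.5333, Z: 0.8954; B is limiting.
n(L) = (2/3) × 1.600 = 1.067 mol

1.07 mol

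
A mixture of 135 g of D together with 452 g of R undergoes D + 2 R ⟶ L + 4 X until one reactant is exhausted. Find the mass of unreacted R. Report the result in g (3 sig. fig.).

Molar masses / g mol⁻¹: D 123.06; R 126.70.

n(D) = 135.0 / 123.06 = 1.097 mol
n(R) = 452.0 / 126.70 = 3.567 mol
n/ν → D: 1.097, R: 1.784; D is limiting.
R consumed = (2/1) × 1.097 = 2.194 mol
R remaining = 3.567 − 2.194 = 1.373 mol
mass = 1.373 × 126.70 = 174.0 g

174 g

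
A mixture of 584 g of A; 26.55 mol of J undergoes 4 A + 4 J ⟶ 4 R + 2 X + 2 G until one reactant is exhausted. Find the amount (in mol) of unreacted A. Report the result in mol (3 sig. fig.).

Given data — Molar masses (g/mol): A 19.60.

3.25 mol

n(A) = 584.0 / 19.60 = 29.80 mol
n(J) = 26.55 mol
n/ν for A = 29.80/4 = 7.450
n/ν for J = 26.55/4 = 6.638
Smallest n/ν is J → limiting reagent.
A consumed = (4/4) × 26.55 = 26.55 mol
A remaining = 29.80 − 26.55 = 3.250 mol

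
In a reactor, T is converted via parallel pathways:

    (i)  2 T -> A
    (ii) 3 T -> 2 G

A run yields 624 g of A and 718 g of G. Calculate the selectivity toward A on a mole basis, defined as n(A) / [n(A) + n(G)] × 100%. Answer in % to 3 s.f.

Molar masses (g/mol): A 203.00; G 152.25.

39.5 %

n(A) = 624 / 203.00 = 3.074 mol
n(G) = 718 / 152.25 = 4.716 mol
selectivity = 3.074/(3.074+4.716) × 100 = 39.46 %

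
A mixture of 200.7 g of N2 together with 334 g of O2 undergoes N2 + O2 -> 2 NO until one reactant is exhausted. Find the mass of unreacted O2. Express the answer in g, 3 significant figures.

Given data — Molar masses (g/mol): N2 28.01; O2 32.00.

105 g

n(N2) = 200.7 / 28.01 = 7.165 mol
n(O2) = 334.0 / 32.00 = 10.44 mol
n/ν for N2 = 7.165/1 = 7.165
n/ν for O2 = 10.44/1 = 10.44
Smallest n/ν is N2 → limiting reagent.
O2 consumed = (1/1) × 7.165 = 7.165 mol
O2 remaining = 10.44 − 7.165 = 3.275 mol
mass = 3.275 × 32.00 = 104.8 g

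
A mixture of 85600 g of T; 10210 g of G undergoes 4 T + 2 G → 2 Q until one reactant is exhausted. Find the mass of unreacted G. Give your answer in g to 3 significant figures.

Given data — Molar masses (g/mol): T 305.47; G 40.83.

n(T) = 85600 / 305.47 = 280.2 mol
n(G) = 10210 / 40.83 = 250.1 mol
n/ν → T: 70.05, G: 125.1; T is limiting.
G consumed = (2/4) × 280.2 = 140.1 mol
G remaining = 250.1 − 140.1 = 110.0 mol
mass = 110.0 × 40.83 = 4491 g

4490 g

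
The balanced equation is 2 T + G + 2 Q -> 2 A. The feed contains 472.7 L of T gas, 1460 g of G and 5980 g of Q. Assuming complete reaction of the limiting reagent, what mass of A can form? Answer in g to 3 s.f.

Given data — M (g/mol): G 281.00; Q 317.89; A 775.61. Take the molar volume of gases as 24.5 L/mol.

8060 g

n(T) = 472.7 / 24.5 = 19.29 mol
n(G) = 1460 / 281.00 = 5.196 mol
n(Q) = 5980 / 317.89 = 18.81 mol
n/ν for T = 19.29/2 = 9.645
n/ν for G = 5.196/1 = 5.196
n/ν for Q = 18.81/2 = 9.405
Smallest n/ν is G → limiting reagent.
n(A) = (2/1) × 5.196 = 10.39 mol
mass = 10.39 × 775.61 = 8059 g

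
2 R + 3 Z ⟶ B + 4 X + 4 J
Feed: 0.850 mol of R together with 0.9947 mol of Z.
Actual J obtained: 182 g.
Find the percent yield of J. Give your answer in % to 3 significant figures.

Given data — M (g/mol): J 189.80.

72.3 %

n(R) = 0.8500 mol
n(Z) = 0.9947 mol
n/ν for R = 0.8500/2 = 0.4250
n/ν for Z = 0.9947/3 = 0.3316
Smallest n/ν is Z → limiting reagent.
theoretical n(J) = (4/3) × 0.9947 = 1.326 mol → 251.7 g
% yield = 182 / 251.7 × 100 = 72.31 %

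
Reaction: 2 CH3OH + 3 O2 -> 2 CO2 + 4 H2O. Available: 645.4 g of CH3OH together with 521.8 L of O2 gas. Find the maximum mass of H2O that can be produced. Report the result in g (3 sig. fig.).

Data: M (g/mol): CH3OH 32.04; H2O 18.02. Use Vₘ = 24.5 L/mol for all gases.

512 g

n(CH3OH) = 645.4 / 32.04 = 20.14 mol
n(O2) = 521.8 / 24.5 = 21.30 mol
n/ν for CH3OH = 20.14/2 = 10.07
n/ν for O2 = 21.30/3 = 7.100
Smallest n/ν is O2 → limiting reagent.
n(H2O) = (4/3) × 21.30 = 28.40 mol
mass = 28.40 × 18.02 = 511.8 g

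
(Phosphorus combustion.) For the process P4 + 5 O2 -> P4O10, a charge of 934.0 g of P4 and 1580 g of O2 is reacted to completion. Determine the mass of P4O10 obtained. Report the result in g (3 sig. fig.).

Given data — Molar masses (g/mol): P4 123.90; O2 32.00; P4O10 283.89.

2140 g

n(P4) = 934.0 / 123.90 = 7.538 mol
n(O2) = 1580 / 32.00 = 49.38 mol
n/ν for P4 = 7.538/1 = 7.538
n/ν for O2 = 49.38/5 = 9.876
Smallest n/ν is P4 → limiting reagent.
n(P4O10) = (1/1) × 7.538 = 7.538 mol
mass = 7.538 × 283.89 = 2140 g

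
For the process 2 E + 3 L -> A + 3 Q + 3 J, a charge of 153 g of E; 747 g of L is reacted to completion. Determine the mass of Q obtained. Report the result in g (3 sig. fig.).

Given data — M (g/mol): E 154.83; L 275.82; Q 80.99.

120 g

n(E) = 153.0 / 154.83 = 0.9882 mol
n(L) = 747.0 / 275.82 = 2.708 mol
n/ν for E = 0.9882/2 = 0.4941
n/ν for L = 2.708/3 = 0.9027
Smallest n/ν is E → limiting reagent.
n(Q) = (3/2) × 0.9882 = 1.482 mol
mass = 1.482 × 80.99 = 120.0 g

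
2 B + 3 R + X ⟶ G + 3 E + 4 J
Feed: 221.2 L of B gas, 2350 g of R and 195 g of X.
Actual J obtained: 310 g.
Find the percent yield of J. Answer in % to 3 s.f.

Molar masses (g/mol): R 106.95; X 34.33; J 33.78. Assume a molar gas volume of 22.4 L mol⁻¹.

n(B) = 221.2 / 22.4 = 9.875 mol
n(R) = 2350 / 106.95 = 21.97 mol
n(X) = 195.0 / 34.33 = 5.680 mol
n/ν for B = 9.875/2 = 4.938
n/ν for R = 21.97/3 = 7.323
n/ν for X = 5.680/1 = 5.680
Smallest n/ν is B → limiting reagent.
theoretical n(J) = (4/2) × 9.875 = 19.75 mol → 667.2 g
% yield = 310 / 667.2 × 100 = 46.46 %

46.5 %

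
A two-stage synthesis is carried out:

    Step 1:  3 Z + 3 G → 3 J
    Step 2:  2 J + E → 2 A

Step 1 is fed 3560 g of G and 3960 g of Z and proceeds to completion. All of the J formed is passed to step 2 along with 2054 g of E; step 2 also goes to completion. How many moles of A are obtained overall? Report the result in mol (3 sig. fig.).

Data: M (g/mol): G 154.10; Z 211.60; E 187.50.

18.7 mol

Step 1:
n(G) = 3560 / 154.10 = 23.10 mol
n(Z) = 3960 / 211.60 = 18.71 mol
n/ν for G = 23.10/3 = 7.700
n/ν for Z = 18.71/3 = 6.237
Smallest n/ν is Z → limiting reagent.
n(J) produced = (3/3) × 18.71 = 18.71 mol
Step 2:
n(J) available = 18.71 mol
n(E) = 2054 / 187.50 = 10.95 mol
n/ν for J = 18.71/2 = 9.355
n/ν for E = 10.95/1 = 10.95
Smallest n/ν is J → limiting reagent.
n(A) = (2/2) × 18.71 = 18.71 mol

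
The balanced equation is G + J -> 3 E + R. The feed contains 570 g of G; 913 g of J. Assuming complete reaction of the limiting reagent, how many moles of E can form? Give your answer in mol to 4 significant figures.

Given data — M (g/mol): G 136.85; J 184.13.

n(G) = 570.0 / 136.85 = 4.165 mol
n(J) = 913.0 / 184.13 = 4.958 mol
n/ν → G: 4.165, J: 4.958; G is limiting.
n(E) = (3/1) × 4.165 = 12.50 mol

12.50 mol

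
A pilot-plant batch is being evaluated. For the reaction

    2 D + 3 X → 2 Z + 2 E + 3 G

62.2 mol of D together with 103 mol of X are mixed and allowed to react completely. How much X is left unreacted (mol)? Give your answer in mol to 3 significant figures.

9.70 mol

n(D) = 62.20 mol
n(X) = 103.0 mol
n/ν → D: 31.10, X: 34.33; D is limiting.
X consumed = (3/2) × 62.20 = 93.30 mol
X remaining = 103.0 − 93.30 = 9.700 mol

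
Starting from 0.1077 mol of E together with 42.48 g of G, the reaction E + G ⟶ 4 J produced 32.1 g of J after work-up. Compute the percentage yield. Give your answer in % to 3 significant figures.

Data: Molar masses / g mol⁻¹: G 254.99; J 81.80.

n(E) = 0.1077 mol
n(G) = 42.48 / 254.99 = 0.1666 mol
n/ν for E = 0.1077/1 = 0.1077
n/ν for G = 0.1666/1 = 0.1666
Smallest n/ν is E → limiting reagent.
theoretical n(J) = (4/1) × 0.1077 = 0.4308 mol → 35.24 g
% yield = 32.1 / 35.24 × 100 = 91.09 %

91.1 %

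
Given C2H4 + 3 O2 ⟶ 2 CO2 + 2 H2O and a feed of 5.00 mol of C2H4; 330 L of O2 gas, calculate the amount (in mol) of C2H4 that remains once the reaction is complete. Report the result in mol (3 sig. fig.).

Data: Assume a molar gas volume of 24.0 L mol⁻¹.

n(C2H4) = 5.000 mol
n(O2) = 330.0 / 24.0 = 13.75 mol
n/ν for C2H4 = 5.000/1 = 5.000
n/ν for O2 = 13.75/3 = 4.583
Smallest n/ν is O2 → limiting reagent.
C2H4 consumed = (1/3) × 13.75 = 4.583 mol
C2H4 remaining = 5.000 − 4.583 = 0.4170 mol

0.417 mol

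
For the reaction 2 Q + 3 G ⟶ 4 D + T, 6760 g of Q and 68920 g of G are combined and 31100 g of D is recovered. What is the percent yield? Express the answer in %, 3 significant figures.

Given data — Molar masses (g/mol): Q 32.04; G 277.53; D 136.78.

68.7 %

n(Q) = 6760 / 32.04 = 211.0 mol
n(G) = 68920 / 277.53 = 248.3 mol
n/ν for Q = 211.0/2 = 105.5
n/ν for G = 248.3/3 = 82.77
Smallest n/ν is G → limiting reagent.
theoretical n(D) = (4/3) × 248.3 = 331.1 mol → 45290 g
% yield = 31100 / 45290 × 100 = 68.67 %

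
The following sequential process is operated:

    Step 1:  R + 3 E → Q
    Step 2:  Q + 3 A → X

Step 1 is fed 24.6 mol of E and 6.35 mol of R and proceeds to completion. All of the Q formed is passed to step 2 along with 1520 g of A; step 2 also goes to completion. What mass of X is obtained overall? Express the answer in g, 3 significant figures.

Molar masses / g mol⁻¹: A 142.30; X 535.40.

1910 g

Step 1:
n(E) = 24.60 mol
n(R) = 6.350 mol
n/ν for E = 24.60/3 = 8.200
n/ν for R = 6.350/1 = 6.350
Smallest n/ν is R → limiting reagent.
n(Q) produced = (1/1) × 6.350 = 6.350 mol
Step 2:
n(Q) available = 6.350 mol
n(A) = 1520 / 142.30 = 10.68 mol
n/ν for Q = 6.350/1 = 6.350
n/ν for A = 10.68/3 = 3.560
Smallest n/ν is A → limiting reagent.
n(X) = (1/3) × 10.68 = 3.560 mol
mass = 3.560 × 535.40 = 1906 g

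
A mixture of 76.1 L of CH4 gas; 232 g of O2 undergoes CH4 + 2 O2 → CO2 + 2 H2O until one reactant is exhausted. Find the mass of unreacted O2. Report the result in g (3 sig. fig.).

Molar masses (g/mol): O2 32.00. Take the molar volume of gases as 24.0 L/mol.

n(CH4) = 76.10 / 24.0 = 3.171 mol
n(O2) = 232.0 / 32.00 = 7.250 mol
n/ν for CH4 = 3.171/1 = 3.171
n/ν for O2 = 7.250/2 = 3.625
Smallest n/ν is CH4 → limiting reagent.
O2 consumed = (2/1) × 3.171 = 6.342 mol
O2 remaining = 7.250 − 6.342 = 0.9080 mol
mass = 0.9080 × 32.00 = 29.06 g

29.1 g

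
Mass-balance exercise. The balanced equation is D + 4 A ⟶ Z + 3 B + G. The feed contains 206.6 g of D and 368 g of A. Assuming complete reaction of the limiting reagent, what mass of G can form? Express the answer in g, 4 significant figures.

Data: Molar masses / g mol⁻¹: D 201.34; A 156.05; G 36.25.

n(D) = 206.6 / 201.34 = 1.026 mol
n(A) = 368.0 / 156.05 = 2.358 mol
n/ν → D: 1.026, A: 0.5895; A is limiting.
n(G) = (1/4) × 2.358 = 0.5895 mol
mass = 0.5895 × 36.25 = 21.37 g

21.37 g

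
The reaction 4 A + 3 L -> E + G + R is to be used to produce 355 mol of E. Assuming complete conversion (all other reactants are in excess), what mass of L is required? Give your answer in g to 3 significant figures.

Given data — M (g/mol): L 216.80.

n(E) = 355.0 mol
n(L) = (3/1) × 355.0 = 1065 mol
mass = 1065 × 216.80 = 230900 g

231000 g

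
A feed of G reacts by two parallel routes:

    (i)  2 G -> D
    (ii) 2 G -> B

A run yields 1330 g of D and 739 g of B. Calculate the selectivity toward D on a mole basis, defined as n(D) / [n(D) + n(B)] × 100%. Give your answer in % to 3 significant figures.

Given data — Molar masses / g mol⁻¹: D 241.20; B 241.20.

64.3 %

n(D) = 1330 / 241.20 = 5.514 mol
n(B) = 739 / 241.20 = 3.064 mol
selectivity = 5.514/(5.514+3.064) × 100 = 64.28 %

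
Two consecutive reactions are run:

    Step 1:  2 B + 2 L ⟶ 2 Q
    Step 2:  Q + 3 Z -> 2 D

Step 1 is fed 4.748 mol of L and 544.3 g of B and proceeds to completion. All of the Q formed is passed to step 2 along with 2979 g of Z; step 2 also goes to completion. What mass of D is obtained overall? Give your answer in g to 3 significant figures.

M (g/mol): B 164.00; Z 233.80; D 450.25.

2990 g

Step 1:
n(L) = 4.748 mol
n(B) = 544.3 / 164.00 = 3.319 mol
n/ν → L: 2.374, B: 1.660; B is limiting.
n(Q) produced = (2/2) × 3.319 = 3.319 mol
Step 2:
n(Q) available = 3.319 mol
n(Z) = 2979 / 233.80 = 12.74 mol
n/ν → Q: 3.319, Z: 4.247; Q is limiting.
n(D) = (2/1) × 3.319 = 6.638 mol
mass = 6.638 × 450.25 = 2989 g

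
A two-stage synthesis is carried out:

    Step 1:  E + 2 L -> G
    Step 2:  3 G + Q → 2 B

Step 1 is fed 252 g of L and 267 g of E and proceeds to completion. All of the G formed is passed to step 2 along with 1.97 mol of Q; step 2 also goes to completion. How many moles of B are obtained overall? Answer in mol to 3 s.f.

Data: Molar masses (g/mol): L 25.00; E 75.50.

Step 1:
n(L) = 252.0 / 25.00 = 10.08 mol
n(E) = 267.0 / 75.50 = 3.536 mol
n/ν for L = 10.08/2 = 5.040
n/ν for E = 3.536/1 = 3.536
Smallest n/ν is E → limiting reagent.
n(G) produced = (1/1) × 3.536 = 3.536 mol
Step 2:
n(G) available = 3.536 mol
n(Q) = 1.970 mol
n/ν for G = 3.536/3 = 1.179
n/ν for Q = 1.970/1 = 1.970
Smallest n/ν is G → limiting reagent.
n(B) = (2/3) × 3.536 = 2.357 mol

2.36 mol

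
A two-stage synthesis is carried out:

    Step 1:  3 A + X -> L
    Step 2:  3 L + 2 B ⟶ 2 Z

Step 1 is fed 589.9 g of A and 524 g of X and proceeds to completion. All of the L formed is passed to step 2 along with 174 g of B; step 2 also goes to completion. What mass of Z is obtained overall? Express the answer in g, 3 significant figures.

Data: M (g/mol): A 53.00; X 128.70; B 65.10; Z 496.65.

1230 g

Step 1:
n(A) = 589.9 / 53.00 = 11.13 mol
n(X) = 524.0 / 128.70 = 4.071 mol
n/ν for A = 11.13/3 = 3.710
n/ν for X = 4.071/1 = 4.071
Smallest n/ν is A → limiting reagent.
n(L) produced = (1/3) × 11.13 = 3.710 mol
Step 2:
n(L) available = 3.710 mol
n(B) = 174.0 / 65.10 = 2.673 mol
n/ν for L = 3.710/3 = 1.237
n/ν for B = 2.673/2 = 1.337
Smallest n/ν is L → limiting reagent.
n(Z) = (2/3) × 3.710 = 2.473 mol
mass = 2.473 × 496.65 = 1228 g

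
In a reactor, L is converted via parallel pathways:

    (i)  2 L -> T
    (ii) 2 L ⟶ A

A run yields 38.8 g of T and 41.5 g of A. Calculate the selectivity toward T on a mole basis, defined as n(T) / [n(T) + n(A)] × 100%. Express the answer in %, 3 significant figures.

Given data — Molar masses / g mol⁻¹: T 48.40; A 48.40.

48.3 %

n(T) = 38.8 / 48.40 = 0.8017 mol
n(A) = 41.5 / 48.40 = 0.8574 mol
selectivity = 0.8017/(0.8017+0.8574) × 100 = 48.32 %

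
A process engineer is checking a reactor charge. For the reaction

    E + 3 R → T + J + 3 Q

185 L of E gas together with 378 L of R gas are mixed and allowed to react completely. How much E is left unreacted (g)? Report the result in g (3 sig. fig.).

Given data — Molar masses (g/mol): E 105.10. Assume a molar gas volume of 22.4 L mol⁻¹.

n(E) = 185.0 / 22.4 = 8.259 mol
n(R) = 378.0 / 22.4 = 16.88 mol
n/ν for E = 8.259/1 = 8.259
n/ν for R = 16.88/3 = 5.627
Smallest n/ν is R → limiting reagent.
E consumed = (1/3) × 16.88 = 5.627 mol
E remaining = 8.259 − 5.627 = 2.632 mol
mass = 2.632 × 105.10 = 276.6 g

277 g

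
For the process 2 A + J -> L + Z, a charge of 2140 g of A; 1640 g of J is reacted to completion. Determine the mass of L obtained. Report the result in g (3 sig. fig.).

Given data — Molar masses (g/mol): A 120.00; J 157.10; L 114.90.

1020 g

n(A) = 2140 / 120.00 = 17.83 mol
n(J) = 1640 / 157.10 = 10.44 mol
n/ν for A = 17.83/2 = 8.915
n/ν for J = 10.44/1 = 10.44
Smallest n/ν is A → limiting reagent.
n(L) = (1/2) × 17.83 = 8.915 mol
mass = 8.915 × 114.90 = 1024 g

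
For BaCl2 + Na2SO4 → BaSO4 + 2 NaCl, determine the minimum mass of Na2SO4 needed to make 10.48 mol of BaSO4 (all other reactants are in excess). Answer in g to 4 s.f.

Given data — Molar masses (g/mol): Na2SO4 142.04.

1489 g

n(BaSO4) = 10.48 mol
n(Na2SO4) = (1/1) × 10.48 = 10.48 mol
mass = 10.48 × 142.04 = 1489 g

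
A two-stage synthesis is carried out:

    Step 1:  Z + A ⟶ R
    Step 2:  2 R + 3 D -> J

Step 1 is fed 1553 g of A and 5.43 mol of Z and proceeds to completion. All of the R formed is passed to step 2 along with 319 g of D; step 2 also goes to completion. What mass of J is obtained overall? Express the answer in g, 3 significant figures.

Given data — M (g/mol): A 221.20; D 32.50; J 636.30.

1730 g

Step 1:
n(A) = 1553 / 221.20 = 7.021 mol
n(Z) = 5.430 mol
n/ν → A: 7.021, Z: 5.430; Z is limiting.
n(R) produced = (1/1) × 5.430 = 5.430 mol
Step 2:
n(R) available = 5.430 mol
n(D) = 319.0 / 32.50 = 9.815 mol
n/ν → R: 2.715, D: 3.272; R is limiting.
n(J) = (1/2) × 5.430 = 2.715 mol
mass = 2.715 × 636.30 = 1728 g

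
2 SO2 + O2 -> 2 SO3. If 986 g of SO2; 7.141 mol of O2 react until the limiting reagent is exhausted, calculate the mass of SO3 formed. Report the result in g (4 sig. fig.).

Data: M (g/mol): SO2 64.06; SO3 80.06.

1143 g

n(SO2) = 986.0 / 64.06 = 15.39 mol
n(O2) = 7.141 mol
n/ν for SO2 = 15.39/2 = 7.695
n/ν for O2 = 7.141/1 = 7.141
Smallest n/ν is O2 → limiting reagent.
n(SO3) = (2/1) × 7.141 = 14.28 mol
mass = 14.28 × 80.06 = 1143 g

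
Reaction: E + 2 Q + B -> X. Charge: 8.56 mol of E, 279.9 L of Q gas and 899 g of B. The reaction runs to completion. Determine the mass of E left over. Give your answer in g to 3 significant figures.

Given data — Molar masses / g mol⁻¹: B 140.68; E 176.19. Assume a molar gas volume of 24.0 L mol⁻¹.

481 g

n(E) = 8.560 mol
n(Q) = 279.9 / 24.0 = 11.66 mol
n(B) = 899.0 / 140.68 = 6.390 mol
n/ν for E = 8.560/1 = 8.560
n/ν for Q = 11.66/2 = 5.830
n/ν for B = 6.390/1 = 6.390
Smallest n/ν is Q → limiting reagent.
E consumed = (1/2) × 11.66 = 5.830 mol
E remaining = 8.560 − 5.830 = 2.730 mol
mass = 2.730 × 176.19 = 481.0 g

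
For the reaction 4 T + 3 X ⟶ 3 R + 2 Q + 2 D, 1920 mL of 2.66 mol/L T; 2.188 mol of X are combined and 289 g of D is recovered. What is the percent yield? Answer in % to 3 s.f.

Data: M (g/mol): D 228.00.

86.9 %

n(T) = 2.66 × 1920/1000 = 5.107 mol
n(X) = 2.188 mol
n/ν → T: 1.277, X: 0.7293; X is limiting.
theoretical n(D) = (2/3) × 2.188 = 1.459 mol → 332.7 g
% yield = 289 / 332.7 × 100 = 86.87 %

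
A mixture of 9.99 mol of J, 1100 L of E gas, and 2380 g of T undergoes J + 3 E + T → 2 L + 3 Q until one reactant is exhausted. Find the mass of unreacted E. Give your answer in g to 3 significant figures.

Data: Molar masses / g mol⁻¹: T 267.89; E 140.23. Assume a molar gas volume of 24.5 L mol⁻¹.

2560 g

n(J) = 9.990 mol
n(E) = 1100 / 24.5 = 44.90 mol
n(T) = 2380 / 267.89 = 8.884 mol
n/ν for J = 9.990/1 = 9.990
n/ν for E = 44.90/3 = 14.97
n/ν for T = 8.884/1 = 8.884
Smallest n/ν is T → limiting reagent.
E consumed = (3/1) × 8.884 = 26.65 mol
E remaining = 44.90 − 26.65 = 18.25 mol
mass = 18.25 × 140.23 = 2559 g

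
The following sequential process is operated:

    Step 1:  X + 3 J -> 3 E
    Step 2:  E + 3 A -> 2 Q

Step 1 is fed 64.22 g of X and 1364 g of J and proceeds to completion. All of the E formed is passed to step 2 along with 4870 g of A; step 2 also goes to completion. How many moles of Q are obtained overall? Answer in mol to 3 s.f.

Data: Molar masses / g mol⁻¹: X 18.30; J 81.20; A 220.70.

14.7 mol

Step 1:
n(X) = 64.22 / 18.30 = 3.509 mol
n(J) = 1364 / 81.20 = 16.80 mol
n/ν for X = 3.509/1 = 3.509
n/ν for J = 16.80/3 = 5.600
Smallest n/ν is X → limiting reagent.
n(E) produced = (3/1) × 3.509 = 10.53 mol
Step 2:
n(E) available = 10.53 mol
n(A) = 4870 / 220.70 = 22.07 mol
n/ν for E = 10.53/1 = 10.53
n/ν for A = 22.07/3 = 7.357
Smallest n/ν is A → limiting reagent.
n(Q) = (2/3) × 22.07 = 14.71 mol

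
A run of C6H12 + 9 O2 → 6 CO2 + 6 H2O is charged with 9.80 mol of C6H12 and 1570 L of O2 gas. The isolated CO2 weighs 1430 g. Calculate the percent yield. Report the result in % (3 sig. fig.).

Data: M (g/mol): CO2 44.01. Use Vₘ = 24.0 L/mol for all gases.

74.5 %

n(C6H12) = 9.800 mol
n(O2) = 1570 / 24.0 = 65.42 mol
n/ν → C6H12: 9.800, O2: 7.269; O2 is limiting.
theoretical n(CO2) = (6/9) × 65.42 = 43.61 mol → 1919 g
% yield = 1430 / 1919 × 100 = 74.52 %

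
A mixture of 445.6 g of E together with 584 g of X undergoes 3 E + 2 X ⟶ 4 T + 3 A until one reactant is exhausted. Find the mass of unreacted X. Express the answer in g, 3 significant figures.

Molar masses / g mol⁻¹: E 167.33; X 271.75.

102 g

n(E) = 445.6 / 167.33 = 2.663 mol
n(X) = 584.0 / 271.75 = 2.149 mol
n/ν → E: 0.8877, X: 1.075; E is limiting.
X consumed = (2/3) × 2.663 = 1.775 mol
X remaining = 2.149 − 1.775 = 0.3740 mol
mass = 0.3740 × 271.75 = 101.6 g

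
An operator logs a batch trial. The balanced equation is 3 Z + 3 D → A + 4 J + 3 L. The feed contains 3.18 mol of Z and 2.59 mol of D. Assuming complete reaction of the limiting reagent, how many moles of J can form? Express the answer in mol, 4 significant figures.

3.453 mol

n(Z) = 3.180 mol
n(D) = 2.590 mol
n/ν → Z: 1.060, D: 0.8633; D is limiting.
n(J) = (4/3) × 2.590 = 3.453 mol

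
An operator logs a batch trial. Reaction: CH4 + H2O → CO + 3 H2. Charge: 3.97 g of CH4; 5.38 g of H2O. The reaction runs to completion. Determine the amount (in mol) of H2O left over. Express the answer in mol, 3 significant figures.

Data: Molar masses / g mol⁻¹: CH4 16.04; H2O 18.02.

n(CH4) = 3.970 / 16.04 = 0.2475 mol
n(H2O) = 5.380 / 18.02 = 0.2986 mol
n/ν for CH4 = 0.2475/1 = 0.2475
n/ν for H2O = 0.2986/1 = 0.2986
Smallest n/ν is CH4 → limiting reagent.
H2O consumed = (1/1) × 0.2475 = 0.2475 mol
H2O remaining = 0.2986 − 0.2475 = 0.05110 mol

0.0511 mol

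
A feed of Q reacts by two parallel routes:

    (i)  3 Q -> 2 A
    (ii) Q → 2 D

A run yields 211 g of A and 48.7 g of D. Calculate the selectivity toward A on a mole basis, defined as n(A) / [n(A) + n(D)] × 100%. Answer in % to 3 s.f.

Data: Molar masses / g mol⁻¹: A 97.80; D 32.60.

59.1 %

n(A) = 211 / 97.80 = 2.157 mol
n(D) = 48.7 / 32.60 = 1.494 mol
selectivity = 2.157/(2.157+1.494) × 100 = 59.08 %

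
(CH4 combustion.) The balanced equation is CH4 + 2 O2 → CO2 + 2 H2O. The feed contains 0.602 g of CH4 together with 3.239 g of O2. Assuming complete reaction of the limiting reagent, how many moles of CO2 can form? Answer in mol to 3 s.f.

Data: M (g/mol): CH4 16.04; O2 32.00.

n(CH4) = 0.6020 / 16.04 = 0.03753 mol
n(O2) = 3.239 / 32.00 = 0.1012 mol
n/ν → CH4: 0.03753, O2: 0.05060; CH4 is limiting.
n(CO2) = (1/1) × 0.03753 = 0.03753 mol

0.0375 mol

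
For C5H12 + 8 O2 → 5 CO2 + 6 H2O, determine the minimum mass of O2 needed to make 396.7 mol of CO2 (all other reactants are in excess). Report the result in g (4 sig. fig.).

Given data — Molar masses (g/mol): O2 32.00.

n(CO2) = 396.7 mol
n(O2) = (8/5) × 396.7 = 634.7 mol
mass = 634.7 × 32.00 = 20310 g

20310 g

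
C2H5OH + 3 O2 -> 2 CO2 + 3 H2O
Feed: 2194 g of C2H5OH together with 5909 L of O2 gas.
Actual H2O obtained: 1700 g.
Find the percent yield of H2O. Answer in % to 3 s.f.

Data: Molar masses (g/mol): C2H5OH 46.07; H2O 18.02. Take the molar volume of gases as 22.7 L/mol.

n(C2H5OH) = 2194 / 46.07 = 47.62 mol
n(O2) = 5909 / 22.7 = 260.3 mol
n/ν for C2H5OH = 47.62/1 = 47.62
n/ν for O2 = 260.3/3 = 86.77
Smallest n/ν is C2H5OH → limiting reagent.
theoretical n(H2O) = (3/1) × 47.62 = 142.9 mol → 2575 g
% yield = 1700 / 2575 × 100 = 66.02 %

66.0 %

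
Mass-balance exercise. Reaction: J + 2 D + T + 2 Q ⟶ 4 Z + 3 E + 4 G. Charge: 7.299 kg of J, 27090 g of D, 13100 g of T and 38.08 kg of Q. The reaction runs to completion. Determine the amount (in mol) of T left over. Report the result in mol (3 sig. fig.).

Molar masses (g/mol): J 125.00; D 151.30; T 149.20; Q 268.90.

29.4 mol

n(J) = 7.299×1000 / 125.00 = 58.39 mol
n(D) = 27090 / 151.30 = 179.0 mol
n(T) = 13100 / 149.20 = 87.80 mol
n(Q) = 38.08×1000 / 268.90 = 141.6 mol
n/ν → J: 58.39, D: 89.50, T: 87.80, Q: 70.80; J is limiting.
T consumed = (1/1) × 58.39 = 58.39 mol
T remaining = 87.80 − 58.39 = 29.41 mol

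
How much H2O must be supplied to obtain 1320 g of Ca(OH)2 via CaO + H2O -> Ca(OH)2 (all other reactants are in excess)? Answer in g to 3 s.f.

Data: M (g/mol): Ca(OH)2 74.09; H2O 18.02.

321 g

n(Ca(OH)2) = 1320 / 74.09 = 17.82 mol
n(H2O) = (1/1) × 17.82 = 17.82 mol
mass = 17.82 × 18.02 = 321.1 g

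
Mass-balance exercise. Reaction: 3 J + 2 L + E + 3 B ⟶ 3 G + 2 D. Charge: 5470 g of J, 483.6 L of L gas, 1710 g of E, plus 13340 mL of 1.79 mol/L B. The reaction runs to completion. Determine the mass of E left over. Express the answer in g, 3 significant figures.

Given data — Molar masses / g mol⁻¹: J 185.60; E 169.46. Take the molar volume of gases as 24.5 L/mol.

361 g

n(J) = 5470 / 185.60 = 29.47 mol
n(L) = 483.6 / 24.5 = 19.74 mol
n(E) = 1710 / 169.46 = 10.09 mol
n(B) = 1.79 × 13340/1000 = 23.88 mol
n/ν for J = 29.47/3 = 9.823
n/ν for L = 19.74/2 = 9.870
n/ν for E = 10.09/1 = 10.09
n/ν for B = 23.88/3 = 7.960
Smallest n/ν is B → limiting reagent.
E consumed = (1/3) × 23.88 = 7.960 mol
E remaining = 10.09 − 7.960 = 2.130 mol
mass = 2.130 × 169.46 = 360.9 g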